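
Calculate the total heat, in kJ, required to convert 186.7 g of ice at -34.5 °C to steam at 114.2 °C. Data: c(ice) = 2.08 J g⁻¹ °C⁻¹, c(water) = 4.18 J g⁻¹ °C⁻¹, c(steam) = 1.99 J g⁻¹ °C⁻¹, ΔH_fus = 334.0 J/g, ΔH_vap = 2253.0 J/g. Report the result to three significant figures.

q1 (heat ice -34.5→0.0 °C): 186.7 × 2.08 × 34.5 = 13398 J
q2 (melt at 0 °C): 186.7 × 334.0 = 62358 J
q3 (heat water 0.0→100.0 °C): 186.7 × 4.18 × 100.0 = 78041 J
q4 (vaporize at 100 °C): 186.7 × 2253.0 = 420635 J
q5 (heat steam 100.0→114.2 °C): 186.7 × 1.99 × 14.2 = 5276 J
Total: 13398 + 62358 + 78041 + 420635 + 5276 = 579708 J = 580 kJ

q = 580 kJ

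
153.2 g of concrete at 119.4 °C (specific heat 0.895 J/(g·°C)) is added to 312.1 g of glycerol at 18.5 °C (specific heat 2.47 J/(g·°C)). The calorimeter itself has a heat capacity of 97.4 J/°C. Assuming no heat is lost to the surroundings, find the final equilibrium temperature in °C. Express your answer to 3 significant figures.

Heat lost by concrete = heat gained by glycerol + calorimeter.
(153.2)(0.895)(119.4 − T) = [(312.1)(2.47) + 97.4](T − 18.5)
137.114 (119.4 − T) = 868.287 (T − 18.5)
16371 − 137.114 T = 868.287 T − 16063
32434 = 1005.401 T
T = 32.26 °C

T_f = 32.3 °C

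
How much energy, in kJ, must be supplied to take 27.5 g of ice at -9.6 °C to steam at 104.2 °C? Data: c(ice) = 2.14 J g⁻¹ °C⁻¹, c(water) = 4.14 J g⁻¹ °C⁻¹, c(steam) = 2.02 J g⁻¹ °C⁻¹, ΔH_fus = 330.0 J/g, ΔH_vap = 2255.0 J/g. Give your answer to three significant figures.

q = 83.3 kJ

q1 (heat ice -9.6→0.0 °C): 27.5 × 2.14 × 9.6 = 565 J
q2 (melt at 0 °C): 27.5 × 330.0 = 9075 J
q3 (heat water 0.0→100.0 °C): 27.5 × 4.14 × 100.0 = 11385 J
q4 (vaporize at 100 °C): 27.5 × 2255.0 = 62013 J
q5 (heat steam 100.0→104.2 °C): 27.5 × 2.02 × 4.2 = 233 J
Total: 565 + 9075 + 11385 + 62013 + 233 = 83271 J = 83.3 kJ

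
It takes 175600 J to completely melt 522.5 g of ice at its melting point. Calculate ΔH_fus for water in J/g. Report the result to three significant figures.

ΔH_fus = 336 J/g

ΔH_fus = q / m = 175600 / 522.5 = 336 J/g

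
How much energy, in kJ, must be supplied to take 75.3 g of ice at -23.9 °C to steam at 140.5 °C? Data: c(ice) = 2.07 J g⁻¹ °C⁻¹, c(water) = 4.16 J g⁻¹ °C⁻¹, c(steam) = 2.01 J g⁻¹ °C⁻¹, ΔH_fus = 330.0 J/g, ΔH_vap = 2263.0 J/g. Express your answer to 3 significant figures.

q1 (heat ice -23.9→0.0 °C): 75.3 × 2.07 × 23.9 = 3725 J
q2 (melt at 0 °C): 75.3 × 330.0 = 24849 J
q3 (heat water 0.0→100.0 °C): 75.3 × 4.16 × 100.0 = 31325 J
q4 (vaporize at 100 °C): 75.3 × 2263.0 = 170404 J
q5 (heat steam 100.0→140.5 °C): 75.3 × 2.01 × 40.5 = 6130 J
Total: 3725 + 24849 + 31325 + 170404 + 6130 = 236433 J = 236 kJ

q = 236 kJ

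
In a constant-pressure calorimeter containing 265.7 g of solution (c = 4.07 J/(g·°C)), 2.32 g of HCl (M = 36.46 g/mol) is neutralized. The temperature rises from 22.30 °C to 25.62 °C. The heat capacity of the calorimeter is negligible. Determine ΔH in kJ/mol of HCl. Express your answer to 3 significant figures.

|ΔT| = |25.62 − 22.30| = 3.32 °C
|q_surr| = (265.7 × 4.07) × 3.32 = 1081.399 × 3.32 = 3590 J
n(HCl) = 2.32 / 36.46 = 0.06363 mol
Temperature rose, so q_rxn = −|q_surr| = -3.590 kJ
ΔH = q_rxn / n = -56.42 kJ/mol

ΔH = -56.4 kJ/mol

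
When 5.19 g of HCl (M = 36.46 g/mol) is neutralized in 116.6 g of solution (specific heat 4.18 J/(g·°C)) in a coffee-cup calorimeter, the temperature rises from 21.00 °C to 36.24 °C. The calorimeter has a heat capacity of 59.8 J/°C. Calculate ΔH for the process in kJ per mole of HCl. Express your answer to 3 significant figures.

ΔH = -58.6 kJ/mol

|ΔT| = |36.24 − 21.00| = 15.24 °C
|q_surr| = (116.6 × 4.18 + 59.8) × 15.24 = 547.188 × 15.24 = 8339 J
n(HCl) = 5.19 / 36.46 = 0.1423 mol
Temperature rose, so q_rxn = −|q_surr| = -8.339 kJ
ΔH = q_rxn / n = -58.60 kJ/mol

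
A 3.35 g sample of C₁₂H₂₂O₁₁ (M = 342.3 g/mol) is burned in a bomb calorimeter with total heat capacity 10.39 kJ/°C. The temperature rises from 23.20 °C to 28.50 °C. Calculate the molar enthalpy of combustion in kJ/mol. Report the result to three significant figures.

ΔH = -5630 kJ/mol

ΔT = 28.50 − 23.20 = 5.30 °C
q_cal = C_cal × ΔT = 10.39 × 5.30 = 55.067 kJ
n = 3.35 / 342.3 = 0.009787 mol
q_rxn = −q_cal = -55.067 kJ
ΔH = -55.067 / 0.009787 = -5627 kJ/mol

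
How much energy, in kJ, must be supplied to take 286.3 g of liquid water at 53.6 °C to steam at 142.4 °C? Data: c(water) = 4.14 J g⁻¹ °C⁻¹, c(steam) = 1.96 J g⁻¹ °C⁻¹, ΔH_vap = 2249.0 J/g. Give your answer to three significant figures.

q = 723 kJ

q1 (heat water 53.6→100.0 °C): 286.3 × 4.14 × 46.4 = 54997 J
q2 (vaporize at 100 °C): 286.3 × 2249.0 = 643889 J
q3 (heat steam 100.0→142.4 °C): 286.3 × 1.96 × 42.4 = 23793 J
Total: 54997 + 643889 + 23793 = 722679 J = 723 kJ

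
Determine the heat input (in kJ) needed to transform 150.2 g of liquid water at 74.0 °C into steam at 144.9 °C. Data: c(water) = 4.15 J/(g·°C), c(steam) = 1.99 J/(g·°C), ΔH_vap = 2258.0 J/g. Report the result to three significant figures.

q1 (heat water 74.0→100.0 °C): 150.2 × 4.15 × 26.0 = 16207 J
q2 (vaporize at 100 °C): 150.2 × 2258.0 = 339152 J
q3 (heat steam 100.0→144.9 °C): 150.2 × 1.99 × 44.9 = 13421 J
Total: 16207 + 339152 + 13421 = 368780 J = 369 kJ

q = 369 kJ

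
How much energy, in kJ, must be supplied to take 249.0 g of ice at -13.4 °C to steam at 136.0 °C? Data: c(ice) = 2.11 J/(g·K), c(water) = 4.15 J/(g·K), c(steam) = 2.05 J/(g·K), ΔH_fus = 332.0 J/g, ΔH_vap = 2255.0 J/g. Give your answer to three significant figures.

q1 (heat ice -13.4→0.0 °C): 249.0 × 2.11 × 13.4 = 7040 J
q2 (melt at 0 °C): 249.0 × 332.0 = 82668 J
q3 (heat water 0.0→100.0 °C): 249.0 × 4.15 × 100.0 = 103335 J
q4 (vaporize at 100 °C): 249.0 × 2255.0 = 561495 J
q5 (heat steam 100.0→136.0 °C): 249.0 × 2.05 × 36.0 = 18376 J
Total: 7040 + 82668 + 103335 + 561495 + 18376 = 772914 J = 773 kJ

q = 773 kJ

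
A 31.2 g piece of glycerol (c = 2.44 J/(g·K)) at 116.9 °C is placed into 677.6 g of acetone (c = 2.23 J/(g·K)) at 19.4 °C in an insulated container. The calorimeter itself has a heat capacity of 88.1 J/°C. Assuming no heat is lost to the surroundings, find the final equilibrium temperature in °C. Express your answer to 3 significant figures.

Heat lost by glycerol = heat gained by acetone + calorimeter.
(31.2)(2.44)(116.9 − T) = [(677.6)(2.23) + 88.1](T − 19.4)
76.128 (116.9 − T) = 1599.148 (T − 19.4)
8899.4 − 76.128 T = 1599.148 T − 31023
39922.4 = 1675.276 T
T = 23.83 °C

T_f = 23.8 °C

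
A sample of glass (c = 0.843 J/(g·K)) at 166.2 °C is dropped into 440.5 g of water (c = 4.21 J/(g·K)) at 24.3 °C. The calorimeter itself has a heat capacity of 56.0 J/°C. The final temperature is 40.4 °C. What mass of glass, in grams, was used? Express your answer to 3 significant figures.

m = 290 g

q_gained = (440.5 × 4.21 + 56.0) × (40.4 − 24.3) = 30760 J
q_lost = m × 0.843 × (166.2 − 40.4) = 106.0494 m
m = 30760 / 106.0494 = 290 g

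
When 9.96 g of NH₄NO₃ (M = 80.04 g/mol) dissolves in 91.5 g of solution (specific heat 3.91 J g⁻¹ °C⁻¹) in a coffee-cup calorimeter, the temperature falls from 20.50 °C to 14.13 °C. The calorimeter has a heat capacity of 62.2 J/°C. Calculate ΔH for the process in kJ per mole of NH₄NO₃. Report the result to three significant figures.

|ΔT| = |14.13 − 20.50| = 6.37 °C
|q_surr| = (91.5 × 3.91 + 62.2) × 6.37 = 419.965 × 6.37 = 2675 J
n(NH₄NO₃) = 9.96 / 80.04 = 0.1244 mol
Temperature fell, so q_rxn = +|q_surr| = 2.675 kJ
ΔH = q_rxn / n = 21.50 kJ/mol

ΔH = 21.5 kJ/mol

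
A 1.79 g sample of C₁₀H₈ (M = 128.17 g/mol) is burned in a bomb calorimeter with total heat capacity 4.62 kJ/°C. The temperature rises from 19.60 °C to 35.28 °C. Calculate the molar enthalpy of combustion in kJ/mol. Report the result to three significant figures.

ΔT = 35.28 − 19.60 = 15.68 °C
q_cal = C_cal × ΔT = 4.62 × 15.68 = 72.4416 kJ
n = 1.79 / 128.17 = 0.01397 mol
q_rxn = −q_cal = -72.4416 kJ
ΔH = -72.4416 / 0.01397 = -5186 kJ/mol

ΔH = -5190 kJ/mol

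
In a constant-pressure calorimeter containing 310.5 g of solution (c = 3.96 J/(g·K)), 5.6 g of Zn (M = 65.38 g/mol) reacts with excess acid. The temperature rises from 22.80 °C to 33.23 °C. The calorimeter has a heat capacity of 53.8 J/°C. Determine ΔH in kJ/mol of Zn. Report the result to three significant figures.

|ΔT| = |33.23 − 22.80| = 10.43 °C
|q_surr| = (310.5 × 3.96 + 53.8) × 10.43 = 1283.38 × 10.43 = 13390 J
n(Zn) = 5.6 / 65.38 = 0.08565 mol
Temperature rose, so q_rxn = −|q_surr| = -13.39 kJ
ΔH = q_rxn / n = -156.3 kJ/mol

ΔH = -156 kJ/mol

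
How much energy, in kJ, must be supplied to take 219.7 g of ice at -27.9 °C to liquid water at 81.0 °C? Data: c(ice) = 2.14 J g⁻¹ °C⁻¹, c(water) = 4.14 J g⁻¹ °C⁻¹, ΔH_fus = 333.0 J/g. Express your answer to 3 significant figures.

q1 (heat ice -27.9→0.0 °C): 219.7 × 2.14 × 27.9 = 13117 J
q2 (melt at 0 °C): 219.7 × 333.0 = 73160 J
q3 (heat water 0.0→81.0 °C): 219.7 × 4.14 × 81.0 = 73674 J
Total: 13117 + 73160 + 73674 = 159951 J = 160 kJ

q = 160 kJ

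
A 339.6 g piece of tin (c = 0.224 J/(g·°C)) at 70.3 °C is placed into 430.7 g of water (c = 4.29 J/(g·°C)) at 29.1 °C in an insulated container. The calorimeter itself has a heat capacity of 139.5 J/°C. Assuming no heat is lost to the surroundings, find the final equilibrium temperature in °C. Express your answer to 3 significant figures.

Heat lost by tin = heat gained by water + calorimeter.
(339.6)(0.224)(70.3 − T) = [(430.7)(4.29) + 139.5](T − 29.1)
76.0704 (70.3 − T) = 1987.203 (T − 29.1)
5347.7 − 76.0704 T = 1987.203 T − 57828
63175.7 = 2063.2734 T
T = 30.62 °C

T_f = 30.6 °C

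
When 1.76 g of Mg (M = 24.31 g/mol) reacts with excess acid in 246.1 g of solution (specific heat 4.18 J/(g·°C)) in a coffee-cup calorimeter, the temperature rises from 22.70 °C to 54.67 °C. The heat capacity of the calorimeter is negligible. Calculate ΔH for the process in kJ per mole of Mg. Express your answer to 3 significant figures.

ΔH = -454 kJ/mol

|ΔT| = |54.67 − 22.70| = 31.97 °C
|q_surr| = (246.1 × 4.18) × 31.97 = 1028.698 × 31.97 = 32890 J
n(Mg) = 1.76 / 24.31 = 0.07240 mol
Temperature rose, so q_rxn = −|q_surr| = -32.89 kJ
ΔH = q_rxn / n = -454.3 kJ/mol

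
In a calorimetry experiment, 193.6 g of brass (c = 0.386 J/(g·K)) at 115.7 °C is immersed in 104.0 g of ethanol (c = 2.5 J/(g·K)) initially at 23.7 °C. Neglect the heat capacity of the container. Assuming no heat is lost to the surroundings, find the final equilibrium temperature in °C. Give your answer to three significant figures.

T_f = 44.2 °C

Heat lost by brass = heat gained by ethanol.
(193.6)(0.386)(115.7 − T) = (104.0)(2.5)(T − 23.7)
74.7296 (115.7 − T) = 260 (T − 23.7)
8646.2 − 74.7296 T = 260 T − 6162.0
14808.2 = 334.7296 T
T = 44.24 °C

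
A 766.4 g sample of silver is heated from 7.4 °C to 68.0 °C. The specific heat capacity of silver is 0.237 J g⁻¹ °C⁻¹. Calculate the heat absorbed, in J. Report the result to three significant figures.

q = m c ΔT = 766.4 × 0.237 × (68.0 − 7.4)
q = 766.4 × 0.237 × 60.6 = 11010 J

q = 11000 J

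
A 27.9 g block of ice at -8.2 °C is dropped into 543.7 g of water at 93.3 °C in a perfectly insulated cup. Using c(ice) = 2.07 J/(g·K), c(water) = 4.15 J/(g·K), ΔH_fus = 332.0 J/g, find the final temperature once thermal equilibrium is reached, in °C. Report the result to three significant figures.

T_f = 84.6 °C

Heat to bring ice to 0 °C and melt it: q₁ = 27.9×2.07×8.2 + 27.9×332.0 = 9736.4 J
Heat the water can supply cooling to 0 °C: 543.7×4.15×93.3 = 210518 J > q₁, so all ice melts.
Energy balance: 543.7×4.15×(93.3 − T) = 9736.4 + 27.9×4.15×(T − 0)
2256.355(93.3 − T) = 9736.4 + 115.785 T
210518 − 9736.4 = 2372.140 T
T = 200781.6 / 2372.140 = 84.64 °C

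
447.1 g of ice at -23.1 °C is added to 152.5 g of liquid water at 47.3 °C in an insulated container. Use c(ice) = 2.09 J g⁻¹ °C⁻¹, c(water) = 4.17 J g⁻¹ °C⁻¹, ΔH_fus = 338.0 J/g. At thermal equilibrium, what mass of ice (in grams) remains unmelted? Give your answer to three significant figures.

m_ice remaining = 422 g

Heat to warm all ice to 0 °C: 447.1×2.09×23.1 = 21586 J
Heat released by water cooling to 0 °C: 152.5×4.17×47.3 = 30079 J
30079 J < 21586 + 447.1×338.0 = 172705.8 J, so not all ice melts; final T = 0 °C.
Heat left for melting: 30079 − 21586 = 8493 J
Mass melted = 8493 / 338.0 = 25.13 g
Ice remaining = 447.1 − 25.13 = 421.97 g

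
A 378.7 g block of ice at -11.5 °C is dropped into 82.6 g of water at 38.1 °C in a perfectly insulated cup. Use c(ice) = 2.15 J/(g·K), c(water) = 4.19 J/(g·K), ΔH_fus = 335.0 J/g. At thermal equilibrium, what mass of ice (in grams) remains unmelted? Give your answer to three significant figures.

m_ice remaining = 367 g

Heat to warm all ice to 0 °C: 378.7×2.15×11.5 = 9363.4 J
Heat released by water cooling to 0 °C: 82.6×4.19×38.1 = 13186 J
13186 J < 9363.4 + 378.7×335.0 = 136227.9 J, so not all ice melts; final T = 0 °C.
Heat left for melting: 13186 − 9363.4 = 3822.6 J
Mass melted = 3822.6 / 335.0 = 11.41 g
Ice remaining = 378.7 − 11.41 = 367.29 g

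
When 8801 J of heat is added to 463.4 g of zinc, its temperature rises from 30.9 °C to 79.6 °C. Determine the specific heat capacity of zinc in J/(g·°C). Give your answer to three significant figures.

c = 0.390 J/(g·°C)

c = q / (m ΔT) = 8801 / (463.4 × 48.7)
c = 8801 / 22567.58 = 0.390 J/(g·°C)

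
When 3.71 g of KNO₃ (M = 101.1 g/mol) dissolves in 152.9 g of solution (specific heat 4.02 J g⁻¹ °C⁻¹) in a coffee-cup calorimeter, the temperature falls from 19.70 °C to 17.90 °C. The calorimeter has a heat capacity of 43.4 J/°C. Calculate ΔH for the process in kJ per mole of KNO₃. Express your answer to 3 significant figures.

ΔH = 32.3 kJ/mol

|ΔT| = |17.90 − 19.70| = 1.80 °C
|q_surr| = (152.9 × 4.02 + 43.4) × 1.80 = 658.058 × 1.80 = 1185 J
n(KNO₃) = 3.71 / 101.1 = 0.03670 mol
Temperature fell, so q_rxn = +|q_surr| = 1.185 kJ
ΔH = q_rxn / n = 32.29 kJ/mol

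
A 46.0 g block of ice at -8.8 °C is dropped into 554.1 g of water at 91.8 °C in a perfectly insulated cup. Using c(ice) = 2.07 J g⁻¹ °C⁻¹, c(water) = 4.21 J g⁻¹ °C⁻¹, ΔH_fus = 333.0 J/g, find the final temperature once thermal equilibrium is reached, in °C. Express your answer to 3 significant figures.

Heat to bring ice to 0 °C and melt it: q₁ = 46.0×2.07×8.8 + 46.0×333.0 = 16156 J
Heat the water can supply cooling to 0 °C: 554.1×4.21×91.8 = 214147 J > q₁, so all ice melts.
Energy balance: 554.1×4.21×(91.8 − T) = 16156 + 46.0×4.21×(T − 0)
2332.761(91.8 − T) = 16156 + 193.66 T
214147 − 16156 = 2526.421 T
T = 197991 / 2526.421 = 78.37 °C

T_f = 78.4 °C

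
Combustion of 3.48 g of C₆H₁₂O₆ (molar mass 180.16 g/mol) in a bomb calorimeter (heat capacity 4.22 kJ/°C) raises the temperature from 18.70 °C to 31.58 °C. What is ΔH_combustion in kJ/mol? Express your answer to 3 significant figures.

ΔH = -2810 kJ/mol

ΔT = 31.58 − 18.70 = 12.88 °C
q_cal = C_cal × ΔT = 4.22 × 12.88 = 54.3536 kJ
n = 3.48 / 180.16 = 0.01932 mol
q_rxn = −q_cal = -54.3536 kJ
ΔH = -54.3536 / 0.01932 = -2813 kJ/mol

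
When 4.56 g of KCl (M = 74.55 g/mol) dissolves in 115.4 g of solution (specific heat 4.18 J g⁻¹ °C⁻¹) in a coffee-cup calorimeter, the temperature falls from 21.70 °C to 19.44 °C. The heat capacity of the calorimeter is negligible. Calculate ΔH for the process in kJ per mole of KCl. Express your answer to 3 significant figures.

|ΔT| = |19.44 − 21.70| = 2.26 °C
|q_surr| = (115.4 × 4.18) × 2.26 = 482.372 × 2.26 = 1090 J
n(KCl) = 4.56 / 74.55 = 0.06117 mol
Temperature fell, so q_rxn = +|q_surr| = 1.090 kJ
ΔH = q_rxn / n = 17.82 kJ/mol

ΔH = 17.8 kJ/mol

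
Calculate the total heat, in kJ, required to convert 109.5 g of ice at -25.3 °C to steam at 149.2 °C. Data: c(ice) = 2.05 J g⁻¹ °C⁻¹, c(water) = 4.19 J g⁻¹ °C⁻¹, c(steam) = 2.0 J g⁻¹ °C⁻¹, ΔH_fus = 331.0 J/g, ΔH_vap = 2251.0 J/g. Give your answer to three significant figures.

q = 345 kJ

q1 (heat ice -25.3→0.0 °C): 109.5 × 2.05 × 25.3 = 5679 J
q2 (melt at 0 °C): 109.5 × 331.0 = 36245 J
q3 (heat water 0.0→100.0 °C): 109.5 × 4.19 × 100.0 = 45881 J
q4 (vaporize at 100 °C): 109.5 × 2251.0 = 246485 J
q5 (heat steam 100.0→149.2 °C): 109.5 × 2.0 × 49.2 = 10775 J
Total: 5679 + 36245 + 45881 + 246485 + 10775 = 345065 J = 345 kJ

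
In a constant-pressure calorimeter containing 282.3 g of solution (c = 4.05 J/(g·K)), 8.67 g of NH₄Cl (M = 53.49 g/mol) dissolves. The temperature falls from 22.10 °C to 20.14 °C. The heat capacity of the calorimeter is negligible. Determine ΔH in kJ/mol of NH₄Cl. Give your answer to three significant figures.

ΔH = 13.8 kJ/mol

|ΔT| = |20.14 − 22.10| = 1.96 °C
|q_surr| = (282.3 × 4.05) × 1.96 = 1143.315 × 1.96 = 2241 J
n(NH₄Cl) = 8.67 / 53.49 = 0.1621 mol
Temperature fell, so q_rxn = +|q_surr| = 2.241 kJ
ΔH = q_rxn / n = 13.82 kJ/mol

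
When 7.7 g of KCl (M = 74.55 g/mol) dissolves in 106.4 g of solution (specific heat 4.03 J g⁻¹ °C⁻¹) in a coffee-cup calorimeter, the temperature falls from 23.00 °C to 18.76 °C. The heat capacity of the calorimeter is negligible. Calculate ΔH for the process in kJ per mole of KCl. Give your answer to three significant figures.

|ΔT| = |18.76 − 23.00| = 4.24 °C
|q_surr| = (106.4 × 4.03) × 4.24 = 428.792 × 4.24 = 1818 J
n(KCl) = 7.7 / 74.55 = 0.1033 mol
Temperature fell, so q_rxn = +|q_surr| = 1.818 kJ
ΔH = q_rxn / n = 17.60 kJ/mol

ΔH = 17.6 kJ/mol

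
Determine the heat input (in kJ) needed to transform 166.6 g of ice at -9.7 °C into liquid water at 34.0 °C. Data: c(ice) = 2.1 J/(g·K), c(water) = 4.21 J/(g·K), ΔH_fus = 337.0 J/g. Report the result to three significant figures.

q = 83.4 kJ

q1 (heat ice -9.7→0.0 °C): 166.6 × 2.1 × 9.7 = 3394 J
q2 (melt at 0 °C): 166.6 × 337.0 = 56144 J
q3 (heat water 0.0→34.0 °C): 166.6 × 4.21 × 34.0 = 23847 J
Total: 3394 + 56144 + 23847 = 83385 J = 83.4 kJ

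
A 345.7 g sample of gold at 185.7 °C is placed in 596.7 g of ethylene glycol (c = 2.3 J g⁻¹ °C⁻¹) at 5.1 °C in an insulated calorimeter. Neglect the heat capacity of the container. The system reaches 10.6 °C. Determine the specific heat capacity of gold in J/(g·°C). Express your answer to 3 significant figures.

q_gained = (596.7 × 2.3) × (10.6 − 5.1) = 7548 J
q_lost = 345.7 × c × (185.7 − 10.6) = 60532.07 c
Set equal: c = 7548 / 60532.07 = 0.125 J/(g·°C)

c = 0.125 J/(g·°C)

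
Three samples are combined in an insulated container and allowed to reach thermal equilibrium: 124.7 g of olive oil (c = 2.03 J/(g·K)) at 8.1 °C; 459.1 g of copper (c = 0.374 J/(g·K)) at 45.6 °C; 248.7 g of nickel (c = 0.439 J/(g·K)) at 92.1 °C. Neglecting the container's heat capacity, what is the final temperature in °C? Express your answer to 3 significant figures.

Σ mᵢcᵢ(T − Tᵢ) = 0  ⇒  T = Σ mᵢcᵢTᵢ / Σ mᵢcᵢ
Σ mᵢcᵢ = 124.7×2.03 + 459.1×0.374 + 248.7×0.439 = 534.0237
Σ mᵢcᵢTᵢ = 253.141×8.1 + 171.7034×45.6 + 109.1793×92.1 = 19936
T = 19936 / 534.0237 = 37.33 °C

T_f = 37.3 °C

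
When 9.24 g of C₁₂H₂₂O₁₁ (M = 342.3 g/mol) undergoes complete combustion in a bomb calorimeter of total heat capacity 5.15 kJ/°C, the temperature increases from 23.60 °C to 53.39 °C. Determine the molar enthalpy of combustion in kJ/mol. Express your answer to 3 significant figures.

ΔH = -5680 kJ/mol

ΔT = 53.39 − 23.60 = 29.79 °C
q_cal = C_cal × ΔT = 5.15 × 29.79 = 153.4185 kJ
n = 9.24 / 342.3 = 0.02699 mol
q_rxn = −q_cal = -153.4185 kJ
ΔH = -153.4185 / 0.02699 = -5684 kJ/mol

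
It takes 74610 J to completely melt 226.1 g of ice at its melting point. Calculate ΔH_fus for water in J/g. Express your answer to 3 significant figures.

ΔH_fus = 330 J/g

ΔH_fus = q / m = 74610 / 226.1 = 330 J/g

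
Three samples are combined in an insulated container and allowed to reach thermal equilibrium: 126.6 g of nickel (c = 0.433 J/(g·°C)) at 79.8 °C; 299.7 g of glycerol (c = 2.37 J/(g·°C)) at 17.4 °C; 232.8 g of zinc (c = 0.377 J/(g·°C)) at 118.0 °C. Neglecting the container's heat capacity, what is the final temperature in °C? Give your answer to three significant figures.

T_f = 31.8 °C

Σ mᵢcᵢ(T − Tᵢ) = 0  ⇒  T = Σ mᵢcᵢTᵢ / Σ mᵢcᵢ
Σ mᵢcᵢ = 126.6×0.433 + 299.7×2.37 + 232.8×0.377 = 852.8724
Σ mᵢcᵢTᵢ = 54.8178×79.8 + 710.289×17.4 + 87.7656×118.0 = 27090
T = 27090 / 852.8724 = 31.76 °C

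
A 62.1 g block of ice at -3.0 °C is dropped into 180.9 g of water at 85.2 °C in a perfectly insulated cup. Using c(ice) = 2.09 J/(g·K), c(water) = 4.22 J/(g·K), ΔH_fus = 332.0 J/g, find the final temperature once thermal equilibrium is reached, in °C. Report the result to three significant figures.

Heat to bring ice to 0 °C and melt it: q₁ = 62.1×2.09×3.0 + 62.1×332.0 = 21007 J
Heat the water can supply cooling to 0 °C: 180.9×4.22×85.2 = 65041.5 J > q₁, so all ice melts.
Energy balance: 180.9×4.22×(85.2 − T) = 21007 + 62.1×4.22×(T − 0)
763.398(85.2 − T) = 21007 + 262.062 T
65041.5 − 21007 = 1025.460 T
T = 44034.5 / 1025.460 = 42.94 °C

T_f = 42.9 °C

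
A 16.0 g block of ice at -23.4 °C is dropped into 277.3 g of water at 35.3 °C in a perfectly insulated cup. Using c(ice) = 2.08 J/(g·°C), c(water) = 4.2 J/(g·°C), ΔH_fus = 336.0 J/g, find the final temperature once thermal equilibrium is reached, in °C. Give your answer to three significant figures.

T_f = 28.4 °C

Heat to bring ice to 0 °C and melt it: q₁ = 16.0×2.08×23.4 + 16.0×336.0 = 6154.8 J
Heat the water can supply cooling to 0 °C: 277.3×4.2×35.3 = 41112.5 J > q₁, so all ice melts.
Energy balance: 277.3×4.2×(35.3 − T) = 6154.8 + 16.0×4.2×(T − 0)
1164.66(35.3 − T) = 6154.8 + 67.2 T
41112.5 − 6154.8 = 1231.86 T
T = 34957.7 / 1231.86 = 28.38 °C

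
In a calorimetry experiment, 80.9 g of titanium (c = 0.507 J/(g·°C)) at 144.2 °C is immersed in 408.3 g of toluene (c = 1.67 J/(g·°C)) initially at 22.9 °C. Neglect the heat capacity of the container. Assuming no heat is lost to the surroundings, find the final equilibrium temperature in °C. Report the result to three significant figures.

Heat lost by titanium = heat gained by toluene.
(80.9)(0.507)(144.2 − T) = (408.3)(1.67)(T − 22.9)
41.0163 (144.2 − T) = 681.861 (T − 22.9)
5914.6 − 41.0163 T = 681.861 T − 15615
21529.6 = 722.8773 T
T = 29.78 °C

T_f = 29.8 °C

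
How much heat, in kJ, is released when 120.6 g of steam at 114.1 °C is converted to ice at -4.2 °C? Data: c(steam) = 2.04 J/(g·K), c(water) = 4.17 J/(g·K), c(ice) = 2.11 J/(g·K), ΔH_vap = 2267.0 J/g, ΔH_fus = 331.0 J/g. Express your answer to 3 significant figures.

q = 368 kJ

q1 (cool steam 114.1→100 °C): 120.6 × 2.04 × 14.1 = 3469 J
q2 (condense at 100 °C): 120.6 × 2267.0 = 273400 J
q3 (cool water 100→0 °C): 120.6 × 4.17 × 100.0 = 50290 J
q4 (freeze at 0 °C): 120.6 × 331.0 = 39919 J
q5 (cool ice 0→-4.2 °C): 120.6 × 2.11 × 4.2 = 1069 J
Total: 3469 + 273400 + 50290 + 39919 + 1069 = 368147 J = 368 kJ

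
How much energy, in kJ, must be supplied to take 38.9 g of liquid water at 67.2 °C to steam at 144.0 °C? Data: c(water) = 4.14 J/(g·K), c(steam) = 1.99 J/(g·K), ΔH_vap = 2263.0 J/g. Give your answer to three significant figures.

q = 96.7 kJ

q1 (heat water 67.2→100.0 °C): 38.9 × 4.14 × 32.8 = 5282 J
q2 (vaporize at 100 °C): 38.9 × 2263.0 = 88031 J
q3 (heat steam 100.0→144.0 °C): 38.9 × 1.99 × 44.0 = 3406 J
Total: 5282 + 88031 + 3406 = 96719 J = 96.7 kJ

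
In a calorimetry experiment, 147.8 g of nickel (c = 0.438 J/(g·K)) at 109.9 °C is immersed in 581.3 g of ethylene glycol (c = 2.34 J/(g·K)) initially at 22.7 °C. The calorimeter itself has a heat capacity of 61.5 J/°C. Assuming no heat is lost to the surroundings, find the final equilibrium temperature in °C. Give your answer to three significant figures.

Heat lost by nickel = heat gained by ethylene glycol + calorimeter.
(147.8)(0.438)(109.9 − T) = [(581.3)(2.34) + 61.5](T − 22.7)
64.7364 (109.9 − T) = 1421.742 (T − 22.7)
7114.5 − 64.7364 T = 1421.742 T − 32274
39388.5 = 1486.4784 T
T = 26.50 °C

T_f = 26.5 °C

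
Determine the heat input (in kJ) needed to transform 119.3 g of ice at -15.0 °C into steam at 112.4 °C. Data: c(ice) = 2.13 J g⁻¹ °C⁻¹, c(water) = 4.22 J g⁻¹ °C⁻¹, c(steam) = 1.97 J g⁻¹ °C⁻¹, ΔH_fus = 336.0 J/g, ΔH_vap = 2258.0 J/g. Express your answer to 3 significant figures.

q1 (heat ice -15.0→0.0 °C): 119.3 × 2.13 × 15.0 = 3812 J
q2 (melt at 0 °C): 119.3 × 336.0 = 40085 J
q3 (heat water 0.0→100.0 °C): 119.3 × 4.22 × 100.0 = 50345 J
q4 (vaporize at 100 °C): 119.3 × 2258.0 = 269379 J
q5 (heat steam 100.0→112.4 °C): 119.3 × 1.97 × 12.4 = 2914 J
Total: 3812 + 40085 + 50345 + 269379 + 2914 = 366535 J = 367 kJ

q = 367 kJ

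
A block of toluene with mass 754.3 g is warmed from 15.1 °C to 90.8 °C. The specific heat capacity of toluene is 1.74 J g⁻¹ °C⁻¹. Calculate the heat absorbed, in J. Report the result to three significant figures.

q = 99400 J

q = m c ΔT = 754.3 × 1.74 × (90.8 − 15.1)
q = 754.3 × 1.74 × 75.7 = 99350 J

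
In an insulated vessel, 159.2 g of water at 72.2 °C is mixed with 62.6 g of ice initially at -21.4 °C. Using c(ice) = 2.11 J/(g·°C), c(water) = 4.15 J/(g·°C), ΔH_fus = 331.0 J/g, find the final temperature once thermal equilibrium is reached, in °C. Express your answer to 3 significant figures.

Heat to bring ice to 0 °C and melt it: q₁ = 62.6×2.11×21.4 + 62.6×331.0 = 23547 J
Heat the water can supply cooling to 0 °C: 159.2×4.15×72.2 = 47701.1 J > q₁, so all ice melts.
Energy balance: 159.2×4.15×(72.2 − T) = 23547 + 62.6×4.15×(T − 0)
660.68(72.2 − T) = 23547 + 259.79 T
47701.1 − 23547 = 920.47 T
T = 24154.1 / 920.47 = 26.24 °C

T_f = 26.2 °C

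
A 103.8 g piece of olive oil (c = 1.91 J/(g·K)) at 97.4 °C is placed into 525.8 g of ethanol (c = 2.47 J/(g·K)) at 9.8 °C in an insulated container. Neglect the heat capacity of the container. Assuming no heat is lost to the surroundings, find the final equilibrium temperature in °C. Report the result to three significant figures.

T_f = 21.4 °C

Heat lost by olive oil = heat gained by ethanol.
(103.8)(1.91)(97.4 − T) = (525.8)(2.47)(T − 9.8)
198.258 (97.4 − T) = 1298.726 (T − 9.8)
19310 − 198.258 T = 1298.726 T − 12728
32038 = 1496.984 T
T = 21.40 °C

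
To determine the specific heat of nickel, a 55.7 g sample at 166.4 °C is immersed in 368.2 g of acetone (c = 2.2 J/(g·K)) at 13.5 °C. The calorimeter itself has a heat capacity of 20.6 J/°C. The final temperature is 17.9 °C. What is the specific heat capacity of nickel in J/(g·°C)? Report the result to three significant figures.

q_gained = (368.2 × 2.2 + 20.6) × (17.9 − 13.5) = 3655 J
q_lost = 55.7 × c × (166.4 − 17.9) = 8271.45 c
Set equal: c = 3655 / 8271.45 = 0.442 J/(g·°C)

c = 0.442 J/(g·°C)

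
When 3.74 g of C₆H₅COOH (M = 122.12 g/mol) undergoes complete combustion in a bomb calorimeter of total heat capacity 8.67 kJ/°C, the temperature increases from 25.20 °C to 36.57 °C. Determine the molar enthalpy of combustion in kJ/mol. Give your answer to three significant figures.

ΔT = 36.57 − 25.20 = 11.37 °C
q_cal = C_cal × ΔT = 8.67 × 11.37 = 98.5779 kJ
n = 3.74 / 122.12 = 0.03063 mol
q_rxn = −q_cal = -98.5779 kJ
ΔH = -98.5779 / 0.03063 = -3218 kJ/mol

ΔH = -3220 kJ/mol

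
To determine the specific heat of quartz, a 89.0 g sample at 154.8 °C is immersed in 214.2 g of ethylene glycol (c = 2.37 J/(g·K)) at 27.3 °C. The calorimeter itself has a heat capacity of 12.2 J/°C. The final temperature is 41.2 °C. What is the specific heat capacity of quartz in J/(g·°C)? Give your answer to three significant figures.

c = 0.715 J/(g·°C)

q_gained = (214.2 × 2.37 + 12.2) × (41.2 − 27.3) = 7226 J
q_lost = 89.0 × c × (154.8 − 41.2) = 10110.4 c
Set equal: c = 7226 / 10110.4 = 0.715 J/(g·°C)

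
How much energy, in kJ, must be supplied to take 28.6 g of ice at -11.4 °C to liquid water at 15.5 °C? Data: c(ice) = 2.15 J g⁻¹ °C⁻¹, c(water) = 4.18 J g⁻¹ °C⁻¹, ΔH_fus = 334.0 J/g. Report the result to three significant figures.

q1 (heat ice -11.4→0.0 °C): 28.6 × 2.15 × 11.4 = 701 J
q2 (melt at 0 °C): 28.6 × 334.0 = 9552 J
q3 (heat water 0.0→15.5 °C): 28.6 × 4.18 × 15.5 = 1853 J
Total: 701 + 9552 + 1853 = 12106 J = 12.1 kJ

q = 12.1 kJ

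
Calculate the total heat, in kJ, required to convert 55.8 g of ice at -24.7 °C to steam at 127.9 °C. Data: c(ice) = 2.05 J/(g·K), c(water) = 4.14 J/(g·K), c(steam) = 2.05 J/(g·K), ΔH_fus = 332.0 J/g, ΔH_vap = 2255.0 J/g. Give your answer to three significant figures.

q = 173 kJ

q1 (heat ice -24.7→0.0 °C): 55.8 × 2.05 × 24.7 = 2825 J
q2 (melt at 0 °C): 55.8 × 332.0 = 18526 J
q3 (heat water 0.0→100.0 °C): 55.8 × 4.14 × 100.0 = 23101 J
q4 (vaporize at 100 °C): 55.8 × 2255.0 = 125829 J
q5 (heat steam 100.0→127.9 °C): 55.8 × 2.05 × 27.9 = 3191 J
Total: 2825 + 18526 + 23101 + 125829 + 3191 = 173472 J = 173 kJ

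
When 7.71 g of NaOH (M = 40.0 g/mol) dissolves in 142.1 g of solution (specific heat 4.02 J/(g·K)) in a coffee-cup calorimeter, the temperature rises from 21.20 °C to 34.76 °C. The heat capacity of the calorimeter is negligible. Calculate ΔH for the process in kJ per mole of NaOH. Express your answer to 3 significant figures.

|ΔT| = |34.76 − 21.20| = 13.56 °C
|q_surr| = (142.1 × 4.02) × 13.56 = 571.242 × 13.56 = 7746 J
n(NaOH) = 7.71 / 40.0 = 0.1928 mol
Temperature rose, so q_rxn = −|q_surr| = -7.746 kJ
ΔH = q_rxn / n = -40.18 kJ/mol

ΔH = -40.2 kJ/mol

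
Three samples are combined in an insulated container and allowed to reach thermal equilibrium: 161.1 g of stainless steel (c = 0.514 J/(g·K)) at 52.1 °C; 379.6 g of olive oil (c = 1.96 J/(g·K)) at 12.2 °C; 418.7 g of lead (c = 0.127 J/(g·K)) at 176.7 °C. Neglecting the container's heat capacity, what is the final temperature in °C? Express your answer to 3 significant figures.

Σ mᵢcᵢ(T − Tᵢ) = 0  ⇒  T = Σ mᵢcᵢTᵢ / Σ mᵢcᵢ
Σ mᵢcᵢ = 161.1×0.514 + 379.6×1.96 + 418.7×0.127 = 879.9963
Σ mᵢcᵢTᵢ = 82.8054×52.1 + 744.016×12.2 + 53.1749×176.7 = 22787
T = 22787 / 879.9963 = 25.89 °C

T_f = 25.9 °C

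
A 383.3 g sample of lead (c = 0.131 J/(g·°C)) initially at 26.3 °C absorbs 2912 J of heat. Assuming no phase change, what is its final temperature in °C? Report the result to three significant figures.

ΔT = q / (m c) = 2912 / (383.3 × 0.131) = 57.99 °C
T_f = 26.3 + 57.99 = 84.29 °C

T_f = 84.3 °C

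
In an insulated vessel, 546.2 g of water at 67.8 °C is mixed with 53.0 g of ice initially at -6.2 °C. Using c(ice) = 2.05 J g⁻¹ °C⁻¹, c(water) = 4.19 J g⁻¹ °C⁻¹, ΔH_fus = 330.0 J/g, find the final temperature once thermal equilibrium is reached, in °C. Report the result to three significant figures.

Heat to bring ice to 0 °C and melt it: q₁ = 53.0×2.05×6.2 + 53.0×330.0 = 18164 J
Heat the water can supply cooling to 0 °C: 546.2×4.19×67.8 = 155166 J > q₁, so all ice melts.
Energy balance: 546.2×4.19×(67.8 − T) = 18164 + 53.0×4.19×(T − 0)
2288.578(67.8 − T) = 18164 + 222.07 T
155166 − 18164 = 2510.648 T
T = 137002 / 2510.648 = 54.57 °C

T_f = 54.6 °C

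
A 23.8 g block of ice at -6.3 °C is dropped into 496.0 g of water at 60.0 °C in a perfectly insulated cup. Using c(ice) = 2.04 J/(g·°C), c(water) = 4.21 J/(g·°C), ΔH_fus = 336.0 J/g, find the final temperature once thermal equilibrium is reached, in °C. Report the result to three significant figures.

T_f = 53.5 °C

Heat to bring ice to 0 °C and melt it: q₁ = 23.8×2.04×6.3 + 23.8×336.0 = 8302.7 J
Heat the water can supply cooling to 0 °C: 496.0×4.21×60.0 = 125290 J > q₁, so all ice melts.
Energy balance: 496.0×4.21×(60.0 − T) = 8302.7 + 23.8×4.21×(T − 0)
2088.16(60.0 − T) = 8302.7 + 100.198 T
125290 − 8302.7 = 2188.358 T
T = 116987.3 / 2188.358 = 53.46 °C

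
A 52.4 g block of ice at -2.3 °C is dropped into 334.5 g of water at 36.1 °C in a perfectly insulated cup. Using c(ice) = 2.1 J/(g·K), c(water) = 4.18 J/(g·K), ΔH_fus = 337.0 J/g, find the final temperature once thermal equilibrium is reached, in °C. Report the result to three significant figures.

T_f = 20.1 °C

Heat to bring ice to 0 °C and melt it: q₁ = 52.4×2.1×2.3 + 52.4×337.0 = 17912 J
Heat the water can supply cooling to 0 °C: 334.5×4.18×36.1 = 50475.4 J > q₁, so all ice melts.
Energy balance: 334.5×4.18×(36.1 − T) = 17912 + 52.4×4.18×(T − 0)
1398.21(36.1 − T) = 17912 + 219.032 T
50475.4 − 17912 = 1617.242 T
T = 32563.4 / 1617.242 = 20.14 °C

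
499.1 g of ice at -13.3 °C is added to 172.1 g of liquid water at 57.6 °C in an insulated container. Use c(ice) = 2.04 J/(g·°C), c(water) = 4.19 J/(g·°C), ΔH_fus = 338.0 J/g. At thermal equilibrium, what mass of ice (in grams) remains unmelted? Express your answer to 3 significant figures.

Heat to warm all ice to 0 °C: 499.1×2.04×13.3 = 13542 J
Heat released by water cooling to 0 °C: 172.1×4.19×57.6 = 41535 J
41535 J < 13542 + 499.1×338.0 = 182237.8 J, so not all ice melts; final T = 0 °C.
Heat left for melting: 41535 − 13542 = 27993 J
Mass melted = 27993 / 338.0 = 82.82 g
Ice remaining = 499.1 − 82.82 = 416.28 g

m_ice remaining = 416 g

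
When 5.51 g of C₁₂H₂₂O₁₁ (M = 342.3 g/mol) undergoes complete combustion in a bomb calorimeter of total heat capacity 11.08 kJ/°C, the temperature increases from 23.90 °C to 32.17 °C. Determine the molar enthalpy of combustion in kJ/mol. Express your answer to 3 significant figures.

ΔT = 32.17 − 23.90 = 8.27 °C
q_cal = C_cal × ΔT = 11.08 × 8.27 = 91.6316 kJ
n = 5.51 / 342.3 = 0.01610 mol
q_rxn = −q_cal = -91.6316 kJ
ΔH = -91.6316 / 0.01610 = -5691 kJ/mol

ΔH = -5690 kJ/mol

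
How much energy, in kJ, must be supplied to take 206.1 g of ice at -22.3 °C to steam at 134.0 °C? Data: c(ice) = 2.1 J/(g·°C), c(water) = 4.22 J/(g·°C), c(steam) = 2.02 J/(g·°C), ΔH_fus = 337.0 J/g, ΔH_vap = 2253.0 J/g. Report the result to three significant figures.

q1 (heat ice -22.3→0.0 °C): 206.1 × 2.1 × 22.3 = 9652 J
q2 (melt at 0 °C): 206.1 × 337.0 = 69456 J
q3 (heat water 0.0→100.0 °C): 206.1 × 4.22 × 100.0 = 86974 J
q4 (vaporize at 100 °C): 206.1 × 2253.0 = 464343 J
q5 (heat steam 100.0→134.0 °C): 206.1 × 2.02 × 34.0 = 14155 J
Total: 9652 + 69456 + 86974 + 464343 + 14155 = 644580 J = 645 kJ

q = 645 kJ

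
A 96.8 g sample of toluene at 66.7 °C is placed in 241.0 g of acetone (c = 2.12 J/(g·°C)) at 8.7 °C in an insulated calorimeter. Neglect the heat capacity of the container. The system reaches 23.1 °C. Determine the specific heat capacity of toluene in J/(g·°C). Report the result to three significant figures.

q_gained = (241.0 × 2.12) × (23.1 − 8.7) = 7357 J
q_lost = 96.8 × c × (66.7 − 23.1) = 4220.48 c
Set equal: c = 7357 / 4220.48 = 1.74 J/(g·°C)

c = 1.74 J/(g·°C)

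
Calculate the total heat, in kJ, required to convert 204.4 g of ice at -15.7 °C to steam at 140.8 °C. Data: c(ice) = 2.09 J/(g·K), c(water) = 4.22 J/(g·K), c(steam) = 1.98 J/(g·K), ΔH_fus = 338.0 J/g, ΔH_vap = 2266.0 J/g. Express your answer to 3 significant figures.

q1 (heat ice -15.7→0.0 °C): 204.4 × 2.09 × 15.7 = 6707 J
q2 (melt at 0 °C): 204.4 × 338.0 = 69087 J
q3 (heat water 0.0→100.0 °C): 204.4 × 4.22 × 100.0 = 86257 J
q4 (vaporize at 100 °C): 204.4 × 2266.0 = 463170 J
q5 (heat steam 100.0→140.8 °C): 204.4 × 1.98 × 40.8 = 16512 J
Total: 6707 + 69087 + 86257 + 463170 + 16512 = 641733 J = 642 kJ

q = 642 kJ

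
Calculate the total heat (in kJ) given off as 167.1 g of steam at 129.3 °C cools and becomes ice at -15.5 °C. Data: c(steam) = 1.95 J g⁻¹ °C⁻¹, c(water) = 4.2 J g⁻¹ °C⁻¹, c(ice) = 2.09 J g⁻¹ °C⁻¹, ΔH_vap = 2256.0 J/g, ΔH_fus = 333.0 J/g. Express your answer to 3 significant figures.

q = 518 kJ

q1 (cool steam 129.3→100 °C): 167.1 × 1.95 × 29.3 = 9547 J
q2 (condense at 100 °C): 167.1 × 2256.0 = 376978 J
q3 (cool water 100→0 °C): 167.1 × 4.2 × 100.0 = 70182 J
q4 (freeze at 0 °C): 167.1 × 333.0 = 55644 J
q5 (cool ice 0→-15.5 °C): 167.1 × 2.09 × 15.5 = 5413 J
Total: 9547 + 376978 + 70182 + 55644 + 5413 = 517764 J = 518 kJ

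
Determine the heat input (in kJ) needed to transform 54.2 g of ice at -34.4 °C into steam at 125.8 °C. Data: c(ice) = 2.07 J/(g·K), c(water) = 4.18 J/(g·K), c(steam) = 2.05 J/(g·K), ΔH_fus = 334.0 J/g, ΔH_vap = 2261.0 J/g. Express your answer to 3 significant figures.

q = 170 kJ

q1 (heat ice -34.4→0.0 °C): 54.2 × 2.07 × 34.4 = 3859 J
q2 (melt at 0 °C): 54.2 × 334.0 = 18103 J
q3 (heat water 0.0→100.0 °C): 54.2 × 4.18 × 100.0 = 22656 J
q4 (vaporize at 100 °C): 54.2 × 2261.0 = 122546 J
q5 (heat steam 100.0→125.8 °C): 54.2 × 2.05 × 25.8 = 2867 J
Total: 3859 + 18103 + 22656 + 122546 + 2867 = 170031 J = 170 kJ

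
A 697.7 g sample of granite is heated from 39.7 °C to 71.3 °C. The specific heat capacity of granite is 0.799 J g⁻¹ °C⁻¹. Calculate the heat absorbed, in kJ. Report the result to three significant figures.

q = m c ΔT = 697.7 × 0.799 × (71.3 − 39.7)
q = 697.7 × 0.799 × 31.6 = 17620 J = 17.6 kJ

q = 17.6 kJ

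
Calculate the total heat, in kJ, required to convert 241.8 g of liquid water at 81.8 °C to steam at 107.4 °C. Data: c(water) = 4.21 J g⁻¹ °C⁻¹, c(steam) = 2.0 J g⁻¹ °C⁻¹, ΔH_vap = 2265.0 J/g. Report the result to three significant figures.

q1 (heat water 81.8→100.0 °C): 241.8 × 4.21 × 18.2 = 18527 J
q2 (vaporize at 100 °C): 241.8 × 2265.0 = 547677 J
q3 (heat steam 100.0→107.4 °C): 241.8 × 2.0 × 7.4 = 3579 J
Total: 18527 + 547677 + 3579 = 569783 J = 570 kJ

q = 570 kJ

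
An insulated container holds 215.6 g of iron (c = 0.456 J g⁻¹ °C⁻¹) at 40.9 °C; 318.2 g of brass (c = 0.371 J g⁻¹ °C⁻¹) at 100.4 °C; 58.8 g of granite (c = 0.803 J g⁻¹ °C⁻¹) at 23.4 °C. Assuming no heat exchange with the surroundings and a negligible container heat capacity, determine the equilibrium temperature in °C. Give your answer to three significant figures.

Σ mᵢcᵢ(T − Tᵢ) = 0  ⇒  T = Σ mᵢcᵢTᵢ / Σ mᵢcᵢ
Σ mᵢcᵢ = 215.6×0.456 + 318.2×0.371 + 58.8×0.803 = 263.5822
Σ mᵢcᵢTᵢ = 98.3136×40.9 + 118.0522×100.4 + 47.2164×23.4 = 16978
T = 16978 / 263.5822 = 64.41 °C

T_f = 64.4 °C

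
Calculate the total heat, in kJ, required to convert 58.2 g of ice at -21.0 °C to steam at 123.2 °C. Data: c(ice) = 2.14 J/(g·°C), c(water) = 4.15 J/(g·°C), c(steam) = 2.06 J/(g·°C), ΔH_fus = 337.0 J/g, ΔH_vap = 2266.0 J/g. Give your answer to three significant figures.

q1 (heat ice -21.0→0.0 °C): 58.2 × 2.14 × 21.0 = 2616 J
q2 (melt at 0 °C): 58.2 × 337.0 = 19613 J
q3 (heat water 0.0→100.0 °C): 58.2 × 4.15 × 100.0 = 24153 J
q4 (vaporize at 100 °C): 58.2 × 2266.0 = 131881 J
q5 (heat steam 100.0→123.2 °C): 58.2 × 2.06 × 23.2 = 2781 J
Total: 2616 + 19613 + 24153 + 131881 + 2781 = 181044 J = 181 kJ

q = 181 kJ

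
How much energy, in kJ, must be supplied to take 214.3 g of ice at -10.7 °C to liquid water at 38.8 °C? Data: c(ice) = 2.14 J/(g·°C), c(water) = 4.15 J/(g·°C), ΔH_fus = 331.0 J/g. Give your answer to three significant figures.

q = 110 kJ

q1 (heat ice -10.7→0.0 °C): 214.3 × 2.14 × 10.7 = 4907 J
q2 (melt at 0 °C): 214.3 × 331.0 = 70933 J
q3 (heat water 0.0→38.8 °C): 214.3 × 4.15 × 38.8 = 34507 J
Total: 4907 + 70933 + 34507 = 110347 J = 110 kJ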